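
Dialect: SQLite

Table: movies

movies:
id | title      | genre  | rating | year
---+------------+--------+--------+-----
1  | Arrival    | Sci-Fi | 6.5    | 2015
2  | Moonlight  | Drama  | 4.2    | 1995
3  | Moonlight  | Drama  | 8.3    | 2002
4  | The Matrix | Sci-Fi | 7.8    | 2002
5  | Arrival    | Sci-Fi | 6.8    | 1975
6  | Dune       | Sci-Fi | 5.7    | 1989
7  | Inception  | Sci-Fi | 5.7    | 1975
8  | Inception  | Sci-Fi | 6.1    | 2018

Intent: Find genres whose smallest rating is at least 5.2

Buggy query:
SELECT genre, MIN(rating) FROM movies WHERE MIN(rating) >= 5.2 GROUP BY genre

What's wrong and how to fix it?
Bug: MIN() in WHERE is a misuse of aggregate

Fix: Use HAVING for the per-group MIN condition

Corrected query:
SELECT genre, MIN(rating) FROM movies GROUP BY genre HAVING MIN(rating) >= 5.2

Result:
genre  | MIN(rating)
-------+------------
Sci-Fi | 5.7        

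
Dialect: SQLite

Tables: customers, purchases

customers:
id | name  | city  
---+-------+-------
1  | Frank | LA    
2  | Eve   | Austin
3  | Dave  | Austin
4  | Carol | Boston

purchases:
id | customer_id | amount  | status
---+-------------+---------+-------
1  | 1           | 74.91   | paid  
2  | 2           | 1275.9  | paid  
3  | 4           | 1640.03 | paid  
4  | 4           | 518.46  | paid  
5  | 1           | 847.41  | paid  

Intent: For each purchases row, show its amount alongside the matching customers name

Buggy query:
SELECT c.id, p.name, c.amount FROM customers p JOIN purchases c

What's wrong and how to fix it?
Bug: Missing join condition: each purchases row is matched to all customers rows instead of just its own

Fix: Add ON c.customer_id = p.id to the JOIN

Corrected query:
SELECT c.id, p.name, c.amount FROM customers p JOIN purchases c ON c.customer_id = p.id

Result:
id | name  | amount 
---+-------+--------
1  | Frank | 74.91  
2  | Eve   | 1275.9 
3  | Carol | 1640.03
4  | Carol | 518.46 
5  | Frank | 847.41 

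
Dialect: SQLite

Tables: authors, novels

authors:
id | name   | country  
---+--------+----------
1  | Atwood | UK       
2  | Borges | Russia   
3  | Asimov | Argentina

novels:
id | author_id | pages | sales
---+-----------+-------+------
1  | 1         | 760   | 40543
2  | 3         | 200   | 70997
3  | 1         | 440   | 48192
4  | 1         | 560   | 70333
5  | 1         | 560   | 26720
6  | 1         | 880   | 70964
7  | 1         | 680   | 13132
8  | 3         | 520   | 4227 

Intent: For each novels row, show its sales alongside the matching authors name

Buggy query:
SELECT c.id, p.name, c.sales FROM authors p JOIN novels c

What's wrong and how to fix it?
Bug: Missing join condition: each novels row is matched to all authors rows instead of just its own

Fix: Add ON c.author_id = p.id to the JOIN

Corrected query:
SELECT c.id, p.name, c.sales FROM authors p JOIN novels c ON c.author_id = p.id

Result:
id | name   | sales
---+--------+------
1  | Atwood | 40543
2  | Asimov | 70997
3  | Atwood | 48192
4  | Atwood | 70333
5  | Atwood | 26720
6  | Atwood | 70964
7  | Atwood | 13132
8  | Asimov | 4227 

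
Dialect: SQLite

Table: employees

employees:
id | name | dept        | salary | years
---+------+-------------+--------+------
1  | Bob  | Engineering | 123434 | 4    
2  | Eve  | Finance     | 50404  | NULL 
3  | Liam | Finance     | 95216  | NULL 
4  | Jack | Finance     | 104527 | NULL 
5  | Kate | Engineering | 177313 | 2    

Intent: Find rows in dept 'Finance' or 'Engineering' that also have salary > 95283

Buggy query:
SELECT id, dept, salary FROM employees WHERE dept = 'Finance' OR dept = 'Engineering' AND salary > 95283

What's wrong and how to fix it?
Bug: AND binds tighter than OR, so this parses as dept = 'Finance' OR (dept = 'Engineering' AND salary > 95283)

Fix: Group the OR with parentheses (or use IN), then AND the threshold

Corrected query:
SELECT id, dept, salary FROM employees WHERE (dept = 'Finance' OR dept = 'Engineering') AND salary > 95283

Result:
id | dept        | salary
---+-------------+-------
1  | Engineering | 123434
4  | Finance     | 104527
5  | Engineering | 177313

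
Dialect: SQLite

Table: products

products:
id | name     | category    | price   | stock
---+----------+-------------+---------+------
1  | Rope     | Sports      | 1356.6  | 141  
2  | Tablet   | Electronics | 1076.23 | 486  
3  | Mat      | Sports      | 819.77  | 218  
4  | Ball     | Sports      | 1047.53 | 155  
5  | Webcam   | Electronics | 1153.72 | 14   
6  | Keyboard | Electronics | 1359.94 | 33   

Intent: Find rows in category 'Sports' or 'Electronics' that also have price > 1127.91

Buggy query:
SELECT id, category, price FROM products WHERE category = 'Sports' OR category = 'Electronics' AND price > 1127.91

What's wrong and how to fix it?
Bug: Without parentheses, AND is evaluated before OR, so the price filter only applies to the 'Electronics' branch

Fix: Add parentheses around the OR so the AND applies to both alternatives

Corrected query:
SELECT id, category, price FROM products WHERE (category = 'Sports' OR category = 'Electronics') AND price > 1127.91

Result:
id | category    | price  
---+-------------+--------
1  | Sports      | 1356.6 
5  | Electronics | 1153.72
6  | Electronics | 1359.94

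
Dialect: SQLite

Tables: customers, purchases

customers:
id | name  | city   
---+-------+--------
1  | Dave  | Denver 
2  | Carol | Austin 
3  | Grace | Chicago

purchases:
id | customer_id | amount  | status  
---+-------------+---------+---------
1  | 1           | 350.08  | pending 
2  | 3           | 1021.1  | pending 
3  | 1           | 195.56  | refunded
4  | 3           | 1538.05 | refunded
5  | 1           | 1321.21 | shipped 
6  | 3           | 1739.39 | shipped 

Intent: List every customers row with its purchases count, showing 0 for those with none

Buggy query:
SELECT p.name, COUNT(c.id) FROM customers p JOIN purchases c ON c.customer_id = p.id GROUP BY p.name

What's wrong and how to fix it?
Bug: An inner join excludes parents with zero children

Fix: Use LEFT JOIN so parents without children still appear (COUNT(c.id) gives 0)

Corrected query:
SELECT p.name, COUNT(c.id) FROM customers p LEFT JOIN purchases c ON c.customer_id = p.id GROUP BY p.name

Result:
name  | COUNT(c.id)
------+------------
Carol | 0          
Dave  | 3          
Grace | 3          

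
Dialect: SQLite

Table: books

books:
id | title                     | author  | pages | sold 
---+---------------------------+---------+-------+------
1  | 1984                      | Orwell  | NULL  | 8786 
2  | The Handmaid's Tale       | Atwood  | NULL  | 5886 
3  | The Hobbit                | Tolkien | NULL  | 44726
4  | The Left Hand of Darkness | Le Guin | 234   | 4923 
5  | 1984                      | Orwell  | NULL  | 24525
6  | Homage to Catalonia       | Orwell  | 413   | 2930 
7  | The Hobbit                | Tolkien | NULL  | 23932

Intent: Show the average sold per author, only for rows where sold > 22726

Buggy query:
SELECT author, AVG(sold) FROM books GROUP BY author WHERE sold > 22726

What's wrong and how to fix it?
Bug: WHERE cannot follow GROUP BY

Fix: Move the WHERE clause before GROUP BY

Corrected query:
SELECT author, AVG(sold) FROM books WHERE sold > 22726 GROUP BY author

Result:
author  | AVG(sold)
--------+----------
Orwell  | 24525    
Tolkien | 34329    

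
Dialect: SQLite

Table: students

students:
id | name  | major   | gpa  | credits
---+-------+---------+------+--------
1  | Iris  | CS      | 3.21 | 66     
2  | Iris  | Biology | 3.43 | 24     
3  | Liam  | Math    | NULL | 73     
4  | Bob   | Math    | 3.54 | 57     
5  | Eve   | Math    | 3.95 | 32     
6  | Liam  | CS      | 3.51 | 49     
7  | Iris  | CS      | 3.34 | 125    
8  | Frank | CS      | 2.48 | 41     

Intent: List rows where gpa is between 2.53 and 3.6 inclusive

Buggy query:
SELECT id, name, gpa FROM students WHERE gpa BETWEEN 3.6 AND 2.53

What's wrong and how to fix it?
Bug: BETWEEN expects the lower bound first; with 3.6 AND 2.53 the range is empty

Fix: Write BETWEEN 2.53 AND 3.6

Corrected query:
SELECT id, name, gpa FROM students WHERE gpa BETWEEN 2.53 AND 3.6

Result:
id | name | gpa 
---+------+-----
1  | Iris | 3.21
2  | Iris | 3.43
4  | Bob  | 3.54
6  | Liam | 3.51
7  | Iris | 3.34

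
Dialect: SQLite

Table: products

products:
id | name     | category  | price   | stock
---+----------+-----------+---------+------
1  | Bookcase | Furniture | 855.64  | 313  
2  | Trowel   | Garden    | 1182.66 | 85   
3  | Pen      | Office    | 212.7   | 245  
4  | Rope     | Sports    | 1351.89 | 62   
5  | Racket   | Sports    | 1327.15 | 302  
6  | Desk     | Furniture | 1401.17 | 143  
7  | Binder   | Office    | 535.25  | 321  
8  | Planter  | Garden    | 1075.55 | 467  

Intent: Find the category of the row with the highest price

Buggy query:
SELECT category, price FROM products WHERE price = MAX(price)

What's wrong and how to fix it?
Bug: MAX(price) is an aggregate and cannot be used directly in WHERE

Fix: Use a subquery: WHERE price = (SELECT MAX(price) FROM products)

Corrected query:
SELECT category, price FROM products WHERE price = (SELECT MAX(price) FROM products)

Result:
category  | price  
----------+--------
Furniture | 1401.17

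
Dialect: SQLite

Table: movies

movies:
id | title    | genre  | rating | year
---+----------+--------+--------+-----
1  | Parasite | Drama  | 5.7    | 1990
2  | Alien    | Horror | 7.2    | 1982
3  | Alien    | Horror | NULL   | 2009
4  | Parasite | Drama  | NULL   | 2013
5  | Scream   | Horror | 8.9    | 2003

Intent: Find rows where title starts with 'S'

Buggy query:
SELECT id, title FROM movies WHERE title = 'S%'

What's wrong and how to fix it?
Bug: Wildcards only work with LIKE; '=' treats '%' as a literal character

Fix: Use LIKE for wildcard pattern matching

Corrected query:
SELECT id, title FROM movies WHERE title LIKE 'S%'

Result:
id | title 
---+-------
5  | Scream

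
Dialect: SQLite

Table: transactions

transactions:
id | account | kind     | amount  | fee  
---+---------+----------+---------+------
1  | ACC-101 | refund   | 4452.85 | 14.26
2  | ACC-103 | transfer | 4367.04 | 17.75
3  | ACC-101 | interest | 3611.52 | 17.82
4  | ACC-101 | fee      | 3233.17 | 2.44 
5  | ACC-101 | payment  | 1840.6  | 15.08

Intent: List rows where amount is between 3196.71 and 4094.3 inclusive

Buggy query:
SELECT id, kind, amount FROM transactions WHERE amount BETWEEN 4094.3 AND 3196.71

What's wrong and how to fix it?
Bug: The bounds are reversed; BETWEEN a AND b requires a <= b to match anything

Fix: Write BETWEEN 3196.71 AND 4094.3

Corrected query:
SELECT id, kind, amount FROM transactions WHERE amount BETWEEN 3196.71 AND 4094.3

Result:
id | kind     | amount 
---+----------+--------
3  | interest | 3611.52
4  | fee      | 3233.17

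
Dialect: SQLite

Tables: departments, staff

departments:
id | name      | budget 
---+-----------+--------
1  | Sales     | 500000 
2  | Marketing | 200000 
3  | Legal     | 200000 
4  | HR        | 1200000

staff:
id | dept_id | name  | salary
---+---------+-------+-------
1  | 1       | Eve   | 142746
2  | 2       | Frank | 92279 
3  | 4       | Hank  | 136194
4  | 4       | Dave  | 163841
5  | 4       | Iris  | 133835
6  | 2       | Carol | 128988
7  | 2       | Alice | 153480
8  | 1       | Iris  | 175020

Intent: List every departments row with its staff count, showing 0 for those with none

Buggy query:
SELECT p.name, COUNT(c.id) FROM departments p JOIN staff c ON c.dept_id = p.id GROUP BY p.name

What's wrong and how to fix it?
Bug: An inner join excludes parents with zero children

Fix: Use LEFT JOIN so parents without children still appear (COUNT(c.id) gives 0)

Corrected query:
SELECT p.name, COUNT(c.id) FROM departments p LEFT JOIN staff c ON c.dept_id = p.id GROUP BY p.name

Result:
name      | COUNT(c.id)
----------+------------
HR        | 3          
Legal     | 0          
Marketing | 3          
Sales     | 2          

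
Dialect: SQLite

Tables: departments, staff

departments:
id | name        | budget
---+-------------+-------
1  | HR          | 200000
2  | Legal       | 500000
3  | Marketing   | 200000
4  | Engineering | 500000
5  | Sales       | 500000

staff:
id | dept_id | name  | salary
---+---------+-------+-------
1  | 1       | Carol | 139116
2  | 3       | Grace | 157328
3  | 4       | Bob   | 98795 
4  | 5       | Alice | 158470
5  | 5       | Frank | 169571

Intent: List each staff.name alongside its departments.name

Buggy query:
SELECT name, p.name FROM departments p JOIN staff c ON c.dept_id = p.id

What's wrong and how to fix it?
Bug: Both tables have a 'name' column; the unqualified reference is ambiguous

Fix: Prefix ambiguous columns with the table alias

Corrected query:
SELECT c.name, p.name FROM departments p JOIN staff c ON c.dept_id = p.id

Result:
name  | name       
------+------------
Carol | HR         
Grace | Marketing  
Bob   | Engineering
Alice | Sales      
Frank | Sales      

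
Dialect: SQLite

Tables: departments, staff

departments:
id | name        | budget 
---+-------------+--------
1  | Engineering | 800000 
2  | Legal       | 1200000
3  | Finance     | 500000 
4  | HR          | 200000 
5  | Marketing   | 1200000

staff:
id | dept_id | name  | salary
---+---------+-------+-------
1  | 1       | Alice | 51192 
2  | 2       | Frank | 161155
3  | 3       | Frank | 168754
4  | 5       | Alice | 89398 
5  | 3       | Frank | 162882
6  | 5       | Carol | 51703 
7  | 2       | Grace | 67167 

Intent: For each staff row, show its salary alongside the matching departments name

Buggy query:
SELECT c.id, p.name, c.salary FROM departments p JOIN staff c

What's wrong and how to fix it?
Bug: Missing join condition: each staff row is matched to all departments rows instead of just its own

Fix: Specify the join condition linking the foreign key to the parent id

Corrected query:
SELECT c.id, p.name, c.salary FROM departments p JOIN staff c ON c.dept_id = p.id

Result:
id | name        | salary
---+-------------+-------
1  | Engineering | 51192 
2  | Legal       | 161155
3  | Finance     | 168754
4  | Marketing   | 89398 
5  | Finance     | 162882
6  | Marketing   | 51703 
7  | Legal       | 67167 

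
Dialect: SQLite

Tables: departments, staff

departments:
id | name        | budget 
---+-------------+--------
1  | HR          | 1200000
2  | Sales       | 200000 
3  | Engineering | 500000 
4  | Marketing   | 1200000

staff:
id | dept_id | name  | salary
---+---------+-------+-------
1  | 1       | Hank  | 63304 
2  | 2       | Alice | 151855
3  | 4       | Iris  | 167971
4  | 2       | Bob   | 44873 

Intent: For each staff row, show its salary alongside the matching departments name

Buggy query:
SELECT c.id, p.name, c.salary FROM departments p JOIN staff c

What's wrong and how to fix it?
Bug: Missing join condition: each staff row is matched to all departments rows instead of just its own

Fix: Add ON c.dept_id = p.id to the JOIN

Corrected query:
SELECT c.id, p.name, c.salary FROM departments p JOIN staff c ON c.dept_id = p.id

Result:
id | name      | salary
---+-----------+-------
1  | HR        | 63304 
2  | Sales     | 151855
3  | Marketing | 167971
4  | Sales     | 44873 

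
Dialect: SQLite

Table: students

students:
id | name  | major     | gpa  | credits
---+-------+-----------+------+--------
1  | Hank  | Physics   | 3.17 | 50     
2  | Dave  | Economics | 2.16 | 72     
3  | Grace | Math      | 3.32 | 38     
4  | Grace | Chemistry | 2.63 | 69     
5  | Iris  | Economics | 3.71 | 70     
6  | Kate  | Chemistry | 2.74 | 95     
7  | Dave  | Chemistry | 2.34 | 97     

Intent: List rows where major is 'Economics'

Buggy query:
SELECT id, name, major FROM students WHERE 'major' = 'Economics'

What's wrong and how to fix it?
Bug: Single quotes denote string literals in SQL; the column name is being compared as a constant string

Fix: Remove the quotes around the column name (or use double quotes for an identifier)

Corrected query:
SELECT id, name, major FROM students WHERE major = 'Economics'

Result:
id | name | major    
---+------+----------
2  | Dave | Economics
5  | Iris | Economics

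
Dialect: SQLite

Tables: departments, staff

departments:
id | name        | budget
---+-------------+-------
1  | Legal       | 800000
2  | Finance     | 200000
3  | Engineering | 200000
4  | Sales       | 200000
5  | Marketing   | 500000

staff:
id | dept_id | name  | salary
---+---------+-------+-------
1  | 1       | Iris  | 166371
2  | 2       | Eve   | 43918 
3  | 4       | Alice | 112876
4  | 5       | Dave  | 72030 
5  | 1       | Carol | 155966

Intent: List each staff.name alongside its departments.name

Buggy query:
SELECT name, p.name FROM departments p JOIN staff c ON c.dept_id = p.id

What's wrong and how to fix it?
Bug: 'name' exists in both joined tables, so the database can't tell which one is meant

Fix: Prefix ambiguous columns with the table alias

Corrected query:
SELECT c.name, p.name FROM departments p JOIN staff c ON c.dept_id = p.id

Result:
name  | name     
------+----------
Iris  | Legal    
Eve   | Finance  
Alice | Sales    
Dave  | Marketing
Carol | Legal    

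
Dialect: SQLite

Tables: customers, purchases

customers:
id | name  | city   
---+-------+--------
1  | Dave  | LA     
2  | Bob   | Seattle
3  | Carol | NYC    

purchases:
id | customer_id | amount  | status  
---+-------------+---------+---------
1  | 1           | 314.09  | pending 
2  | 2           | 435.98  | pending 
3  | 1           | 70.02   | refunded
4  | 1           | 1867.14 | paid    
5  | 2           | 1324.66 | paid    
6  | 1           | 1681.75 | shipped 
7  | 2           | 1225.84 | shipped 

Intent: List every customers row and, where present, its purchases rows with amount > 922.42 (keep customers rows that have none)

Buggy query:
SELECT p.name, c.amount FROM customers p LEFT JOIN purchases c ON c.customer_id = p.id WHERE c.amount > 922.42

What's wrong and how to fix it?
Bug: A WHERE condition on the right-hand table after LEFT JOIN drops unmatched parents

Fix: Put 'c.amount > 922.42' in the JOIN's ON clause instead of WHERE

Corrected query:
SELECT p.name, c.amount FROM customers p LEFT JOIN purchases c ON c.customer_id = p.id AND c.amount > 922.42

Result:
name  | amount 
------+--------
Dave  | 1681.75
Dave  | 1867.14
Bob   | 1225.84
Bob   | 1324.66
Carol | NULL   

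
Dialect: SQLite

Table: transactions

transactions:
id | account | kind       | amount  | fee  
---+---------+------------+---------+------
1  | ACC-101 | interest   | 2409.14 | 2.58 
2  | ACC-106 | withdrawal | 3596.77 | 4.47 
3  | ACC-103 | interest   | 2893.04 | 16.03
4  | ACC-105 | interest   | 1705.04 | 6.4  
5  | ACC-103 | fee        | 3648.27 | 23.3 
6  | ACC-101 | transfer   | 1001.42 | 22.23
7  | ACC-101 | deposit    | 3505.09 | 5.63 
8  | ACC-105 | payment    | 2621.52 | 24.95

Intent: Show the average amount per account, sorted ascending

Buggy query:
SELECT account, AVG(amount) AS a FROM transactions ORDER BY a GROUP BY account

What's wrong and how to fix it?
Bug: ORDER BY appears before GROUP BY; SQL clause order requires GROUP BY first

Fix: Move ORDER BY to the end, after GROUP BY

Corrected query:
SELECT account, AVG(amount) AS a FROM transactions GROUP BY account ORDER BY a

Result:
account | a          
--------+------------
ACC-105 | 2163.28    
ACC-101 | 2305.216667
ACC-103 | 3270.655   
ACC-106 | 3596.77    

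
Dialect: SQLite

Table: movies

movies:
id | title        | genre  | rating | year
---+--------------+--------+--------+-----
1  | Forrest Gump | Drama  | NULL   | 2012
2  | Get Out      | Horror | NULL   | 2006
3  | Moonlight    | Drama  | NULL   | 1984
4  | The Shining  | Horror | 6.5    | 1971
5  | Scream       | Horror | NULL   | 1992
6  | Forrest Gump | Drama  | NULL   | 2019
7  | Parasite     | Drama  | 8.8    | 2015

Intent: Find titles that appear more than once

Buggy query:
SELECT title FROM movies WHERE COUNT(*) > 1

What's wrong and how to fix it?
Bug: WHERE can't reference COUNT(*); aggregates are computed after WHERE

Fix: GROUP BY title, then filter groups with HAVING COUNT(*) > 1

Corrected query:
SELECT title FROM movies GROUP BY title HAVING COUNT(*) > 1

Result:
title       
------------
Forrest Gump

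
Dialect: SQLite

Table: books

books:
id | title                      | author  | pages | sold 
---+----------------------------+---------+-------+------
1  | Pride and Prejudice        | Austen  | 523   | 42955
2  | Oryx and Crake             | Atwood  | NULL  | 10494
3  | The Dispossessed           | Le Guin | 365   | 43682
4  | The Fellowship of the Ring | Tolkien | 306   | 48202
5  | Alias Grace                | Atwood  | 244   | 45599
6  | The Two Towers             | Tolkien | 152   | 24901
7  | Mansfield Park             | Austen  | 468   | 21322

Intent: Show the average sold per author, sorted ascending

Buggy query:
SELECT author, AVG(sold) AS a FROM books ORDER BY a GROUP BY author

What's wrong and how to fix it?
Bug: GROUP BY must precede ORDER BY

Fix: Reorder: SELECT … FROM … GROUP BY … ORDER BY …

Corrected query:
SELECT author, AVG(sold) AS a FROM books GROUP BY author ORDER BY a

Result:
author  | a      
--------+--------
Atwood  | 28046.5
Austen  | 32138.5
Tolkien | 36551.5
Le Guin | 43682  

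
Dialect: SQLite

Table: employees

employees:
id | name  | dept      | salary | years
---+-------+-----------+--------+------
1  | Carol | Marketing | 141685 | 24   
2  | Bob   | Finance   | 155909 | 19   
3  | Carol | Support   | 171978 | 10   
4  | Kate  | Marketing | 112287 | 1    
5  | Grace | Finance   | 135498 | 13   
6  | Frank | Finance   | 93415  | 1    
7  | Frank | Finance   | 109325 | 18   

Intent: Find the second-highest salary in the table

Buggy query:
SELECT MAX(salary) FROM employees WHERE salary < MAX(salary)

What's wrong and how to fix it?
Bug: The inner MAX is an aggregate inside WHERE, which is not allowed

Fix: Put the inner MAX in a scalar subquery

Corrected query:
SELECT MAX(salary) FROM employees WHERE salary < (SELECT MAX(salary) FROM employees)

Result:
MAX(salary)
-----------
155909     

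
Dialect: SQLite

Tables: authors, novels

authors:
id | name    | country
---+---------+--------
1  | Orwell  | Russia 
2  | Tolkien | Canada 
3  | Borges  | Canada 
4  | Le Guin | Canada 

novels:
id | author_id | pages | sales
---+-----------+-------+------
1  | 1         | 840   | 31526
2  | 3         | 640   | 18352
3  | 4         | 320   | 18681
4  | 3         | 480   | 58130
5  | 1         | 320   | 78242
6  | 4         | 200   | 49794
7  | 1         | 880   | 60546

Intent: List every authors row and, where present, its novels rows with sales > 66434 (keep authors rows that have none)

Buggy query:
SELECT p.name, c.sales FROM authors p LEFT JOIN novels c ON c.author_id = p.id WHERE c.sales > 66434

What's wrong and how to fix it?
Bug: A WHERE condition on the right-hand table after LEFT JOIN drops unmatched parents

Fix: Put 'c.sales > 66434' in the JOIN's ON clause instead of WHERE

Corrected query:
SELECT p.name, c.sales FROM authors p LEFT JOIN novels c ON c.author_id = p.id AND c.sales > 66434

Result:
name    | sales
--------+------
Orwell  | 78242
Tolkien | NULL 
Borges  | NULL 
Le Guin | NULL 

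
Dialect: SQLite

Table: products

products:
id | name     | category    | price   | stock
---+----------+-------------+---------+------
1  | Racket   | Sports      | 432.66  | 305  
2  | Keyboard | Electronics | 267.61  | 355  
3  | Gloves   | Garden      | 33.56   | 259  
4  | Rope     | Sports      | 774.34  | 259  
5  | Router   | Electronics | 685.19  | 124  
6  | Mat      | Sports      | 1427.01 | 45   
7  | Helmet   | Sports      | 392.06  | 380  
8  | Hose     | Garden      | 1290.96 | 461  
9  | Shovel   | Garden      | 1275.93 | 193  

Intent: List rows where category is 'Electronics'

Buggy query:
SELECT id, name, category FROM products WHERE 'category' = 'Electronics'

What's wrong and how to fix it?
Bug: Single quotes denote string literals in SQL; the column name is being compared as a constant string

Fix: Reference the column as category without single quotes

Corrected query:
SELECT id, name, category FROM products WHERE category = 'Electronics'

Result:
id | name     | category   
---+----------+------------
2  | Keyboard | Electronics
5  | Router   | Electronics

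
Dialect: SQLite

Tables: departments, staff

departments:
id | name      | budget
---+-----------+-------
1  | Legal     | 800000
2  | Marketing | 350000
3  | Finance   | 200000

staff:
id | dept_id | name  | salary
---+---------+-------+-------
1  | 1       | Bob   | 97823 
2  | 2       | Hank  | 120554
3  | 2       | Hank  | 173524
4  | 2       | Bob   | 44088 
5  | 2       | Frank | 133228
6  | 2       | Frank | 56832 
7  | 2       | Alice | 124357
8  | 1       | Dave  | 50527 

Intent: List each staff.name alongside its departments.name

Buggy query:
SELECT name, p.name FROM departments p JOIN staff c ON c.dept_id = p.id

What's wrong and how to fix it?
Bug: 'name' exists in both joined tables, so the database can't tell which one is meant

Fix: Qualify the column with its table alias (c.name)

Corrected query:
SELECT c.name, p.name FROM departments p JOIN staff c ON c.dept_id = p.id

Result:
name  | name     
------+----------
Bob   | Legal    
Hank  | Marketing
Hank  | Marketing
Bob   | Marketing
Frank | Marketing
Frank | Marketing
Alice | Marketing
Dave  | Legal    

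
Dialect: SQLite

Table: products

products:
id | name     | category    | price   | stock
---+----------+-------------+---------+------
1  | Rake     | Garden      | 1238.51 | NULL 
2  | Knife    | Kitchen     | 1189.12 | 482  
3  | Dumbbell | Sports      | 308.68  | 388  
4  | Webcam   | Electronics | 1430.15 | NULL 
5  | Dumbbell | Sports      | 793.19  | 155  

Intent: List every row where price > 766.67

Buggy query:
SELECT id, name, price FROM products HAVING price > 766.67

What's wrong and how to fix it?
Bug: This is a non-aggregate query (no GROUP BY, no aggregates), so in SQLite the HAVING clause is invalid here; a row-level condition belongs in WHERE

Fix: Use WHERE for row-level filtering

Corrected query:
SELECT id, name, price FROM products WHERE price > 766.67

Result:
id | name     | price  
---+----------+--------
1  | Rake     | 1238.51
2  | Knife    | 1189.12
4  | Webcam   | 1430.15
5  | Dumbbell | 793.19 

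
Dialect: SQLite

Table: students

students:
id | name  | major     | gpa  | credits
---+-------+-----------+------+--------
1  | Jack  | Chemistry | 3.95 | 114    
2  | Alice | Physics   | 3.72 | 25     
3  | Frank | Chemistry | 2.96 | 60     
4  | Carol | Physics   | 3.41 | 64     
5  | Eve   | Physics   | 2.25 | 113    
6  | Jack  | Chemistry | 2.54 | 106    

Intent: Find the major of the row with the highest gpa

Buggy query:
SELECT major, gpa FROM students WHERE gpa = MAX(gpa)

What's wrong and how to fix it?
Bug: WHERE is evaluated per row; an aggregate over the whole table isn't defined there

Fix: Use a subquery: WHERE gpa = (SELECT MAX(gpa) FROM students)

Corrected query:
SELECT major, gpa FROM students WHERE gpa = (SELECT MAX(gpa) FROM students)

Result:
major     | gpa 
----------+-----
Chemistry | 3.95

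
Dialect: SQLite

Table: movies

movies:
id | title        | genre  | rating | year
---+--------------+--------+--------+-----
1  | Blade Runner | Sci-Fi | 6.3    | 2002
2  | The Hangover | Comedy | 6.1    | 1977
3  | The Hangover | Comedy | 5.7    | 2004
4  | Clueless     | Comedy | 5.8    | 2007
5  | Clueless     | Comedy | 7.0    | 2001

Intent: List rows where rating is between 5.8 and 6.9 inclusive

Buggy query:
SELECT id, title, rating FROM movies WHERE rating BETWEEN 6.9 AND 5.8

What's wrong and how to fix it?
Bug: BETWEEN expects the lower bound first; with 6.9 AND 5.8 the range is empty

Fix: Write BETWEEN 5.8 AND 6.9

Corrected query:
SELECT id, title, rating FROM movies WHERE rating BETWEEN 5.8 AND 6.9

Result:
id | title        | rating
---+--------------+-------
1  | Blade Runner | 6.3   
2  | The Hangover | 6.1   
4  | Clueless     | 5.8   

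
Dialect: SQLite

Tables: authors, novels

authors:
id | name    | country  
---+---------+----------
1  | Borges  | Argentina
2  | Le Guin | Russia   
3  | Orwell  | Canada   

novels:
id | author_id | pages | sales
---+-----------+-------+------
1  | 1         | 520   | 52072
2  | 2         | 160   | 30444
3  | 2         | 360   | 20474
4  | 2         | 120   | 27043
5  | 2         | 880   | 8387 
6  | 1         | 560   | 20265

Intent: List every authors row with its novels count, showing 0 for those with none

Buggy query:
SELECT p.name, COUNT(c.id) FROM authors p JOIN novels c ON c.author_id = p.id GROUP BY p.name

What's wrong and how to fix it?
Bug: An inner join excludes parents with zero children

Fix: Use LEFT JOIN so parents without children still appear (COUNT(c.id) gives 0)

Corrected query:
SELECT p.name, COUNT(c.id) FROM authors p LEFT JOIN novels c ON c.author_id = p.id GROUP BY p.name

Result:
name    | COUNT(c.id)
--------+------------
Borges  | 2          
Le Guin | 4          
Orwell  | 0          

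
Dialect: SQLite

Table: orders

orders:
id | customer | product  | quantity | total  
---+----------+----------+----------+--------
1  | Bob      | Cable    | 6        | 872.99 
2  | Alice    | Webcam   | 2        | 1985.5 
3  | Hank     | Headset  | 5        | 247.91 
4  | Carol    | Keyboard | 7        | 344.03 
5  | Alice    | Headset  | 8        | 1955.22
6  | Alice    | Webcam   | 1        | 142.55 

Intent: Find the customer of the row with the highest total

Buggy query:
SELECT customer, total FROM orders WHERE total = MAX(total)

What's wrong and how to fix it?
Bug: MAX(total) is an aggregate and cannot be used directly in WHERE

Fix: Wrap MAX in a scalar subquery so WHERE compares against a single value

Corrected query:
SELECT customer, total FROM orders WHERE total = (SELECT MAX(total) FROM orders)

Result:
customer | total 
---------+-------
Alice    | 1985.5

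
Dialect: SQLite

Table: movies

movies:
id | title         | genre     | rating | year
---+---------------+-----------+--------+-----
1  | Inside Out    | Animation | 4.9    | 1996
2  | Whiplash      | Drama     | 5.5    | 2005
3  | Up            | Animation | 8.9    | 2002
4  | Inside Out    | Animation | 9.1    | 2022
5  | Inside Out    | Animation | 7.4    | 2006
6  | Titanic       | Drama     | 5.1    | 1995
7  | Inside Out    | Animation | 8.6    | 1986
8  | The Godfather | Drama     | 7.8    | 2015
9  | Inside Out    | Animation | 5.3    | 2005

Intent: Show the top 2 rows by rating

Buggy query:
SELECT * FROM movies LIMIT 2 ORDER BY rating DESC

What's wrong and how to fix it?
Bug: ORDER BY cannot follow LIMIT; LIMIT is the final clause

Fix: Sort with ORDER BY, then apply LIMIT

Corrected query:
SELECT * FROM movies ORDER BY rating DESC LIMIT 2

Result:
id | title      | genre     | rating | year
---+------------+-----------+--------+-----
4  | Inside Out | Animation | 9.1    | 2022
3  | Up         | Animation | 8.9    | 2002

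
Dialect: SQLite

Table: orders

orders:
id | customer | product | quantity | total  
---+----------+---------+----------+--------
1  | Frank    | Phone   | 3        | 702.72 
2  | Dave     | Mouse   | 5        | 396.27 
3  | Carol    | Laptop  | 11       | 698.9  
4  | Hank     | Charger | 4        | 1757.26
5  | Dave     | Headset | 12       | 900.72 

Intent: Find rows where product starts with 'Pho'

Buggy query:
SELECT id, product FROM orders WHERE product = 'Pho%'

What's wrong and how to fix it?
Bug: Wildcards only work with LIKE; '=' treats '%' as a literal character

Fix: Use LIKE for wildcard pattern matching

Corrected query:
SELECT id, product FROM orders WHERE product LIKE 'Pho%'

Result:
id | product
---+--------
1  | Phone  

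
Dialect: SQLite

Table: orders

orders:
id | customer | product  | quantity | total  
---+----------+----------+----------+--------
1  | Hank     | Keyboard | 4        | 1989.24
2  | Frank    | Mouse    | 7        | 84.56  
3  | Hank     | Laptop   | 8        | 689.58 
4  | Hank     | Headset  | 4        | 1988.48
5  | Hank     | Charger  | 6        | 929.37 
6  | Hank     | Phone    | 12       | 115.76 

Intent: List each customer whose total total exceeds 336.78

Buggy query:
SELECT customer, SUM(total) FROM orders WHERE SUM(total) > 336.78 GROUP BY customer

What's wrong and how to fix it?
Bug: SUM(total) is an aggregate, but WHERE filters rows before aggregation

Fix: Move the aggregate condition to a HAVING clause

Corrected query:
SELECT customer, SUM(total) FROM orders GROUP BY customer HAVING SUM(total) > 336.78

Result:
customer | SUM(total)
---------+-----------
Hank     | 5712.43   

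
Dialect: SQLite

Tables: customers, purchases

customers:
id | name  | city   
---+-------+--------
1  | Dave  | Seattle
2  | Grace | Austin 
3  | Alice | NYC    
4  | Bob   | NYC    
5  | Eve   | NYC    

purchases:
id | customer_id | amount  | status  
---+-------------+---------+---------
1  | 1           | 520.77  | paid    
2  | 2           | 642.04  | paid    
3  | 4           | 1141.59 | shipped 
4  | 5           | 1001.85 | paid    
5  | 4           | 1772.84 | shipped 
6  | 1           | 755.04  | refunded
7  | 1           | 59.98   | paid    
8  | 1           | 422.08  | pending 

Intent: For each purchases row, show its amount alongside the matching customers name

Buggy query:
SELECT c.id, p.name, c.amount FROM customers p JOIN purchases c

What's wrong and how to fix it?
Bug: JOIN with no ON clause produces a cartesian product; every purchases row pairs with every customers row

Fix: Specify the join condition linking the foreign key to the parent id

Corrected query:
SELECT c.id, p.name, c.amount FROM customers p JOIN purchases c ON c.customer_id = p.id

Result:
id | name  | amount 
---+-------+--------
1  | Dave  | 520.77 
2  | Grace | 642.04 
3  | Bob   | 1141.59
4  | Eve   | 1001.85
5  | Bob   | 1772.84
6  | Dave  | 755.04 
7  | Dave  | 59.98  
8  | Dave  | 422.08 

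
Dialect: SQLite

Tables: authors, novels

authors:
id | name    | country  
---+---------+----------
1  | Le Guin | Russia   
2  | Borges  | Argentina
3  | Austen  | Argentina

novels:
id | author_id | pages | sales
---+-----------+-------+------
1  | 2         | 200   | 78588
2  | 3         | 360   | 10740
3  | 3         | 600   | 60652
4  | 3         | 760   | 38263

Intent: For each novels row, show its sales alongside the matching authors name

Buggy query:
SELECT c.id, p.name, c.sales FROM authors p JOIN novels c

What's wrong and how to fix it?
Bug: JOIN with no ON clause produces a cartesian product; every novels row pairs with every authors row

Fix: Add ON c.author_id = p.id to the JOIN

Corrected query:
SELECT c.id, p.name, c.sales FROM authors p JOIN novels c ON c.author_id = p.id

Result:
id | name   | sales
---+--------+------
1  | Borges | 78588
2  | Austen | 10740
3  | Austen | 60652
4  | Austen | 38263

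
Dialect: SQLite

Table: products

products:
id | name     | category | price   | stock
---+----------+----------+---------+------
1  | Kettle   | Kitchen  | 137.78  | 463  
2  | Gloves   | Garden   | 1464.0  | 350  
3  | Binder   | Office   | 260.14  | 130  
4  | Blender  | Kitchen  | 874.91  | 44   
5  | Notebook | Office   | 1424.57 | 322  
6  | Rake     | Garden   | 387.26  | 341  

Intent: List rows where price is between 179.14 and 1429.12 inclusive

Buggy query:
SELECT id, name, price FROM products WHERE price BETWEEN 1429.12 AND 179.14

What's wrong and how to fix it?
Bug: BETWEEN expects the lower bound first; with 1429.12 AND 179.14 the range is empty

Fix: Swap the bounds so the smaller value comes first

Corrected query:
SELECT id, name, price FROM products WHERE price BETWEEN 179.14 AND 1429.12

Result:
id | name     | price  
---+----------+--------
3  | Binder   | 260.14 
4  | Blender  | 874.91 
5  | Notebook | 1424.57
6  | Rake     | 387.26 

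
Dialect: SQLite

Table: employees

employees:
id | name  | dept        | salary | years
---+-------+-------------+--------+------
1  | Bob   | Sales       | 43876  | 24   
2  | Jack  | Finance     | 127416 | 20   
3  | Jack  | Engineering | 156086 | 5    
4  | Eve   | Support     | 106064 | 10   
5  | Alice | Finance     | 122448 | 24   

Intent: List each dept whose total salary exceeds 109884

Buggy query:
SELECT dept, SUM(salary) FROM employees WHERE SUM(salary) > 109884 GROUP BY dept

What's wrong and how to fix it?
Bug: Aggregate functions cannot appear in a WHERE clause

Fix: Use HAVING (which filters groups after aggregation) instead of WHERE

Corrected query:
SELECT dept, SUM(salary) FROM employees GROUP BY dept HAVING SUM(salary) > 109884

Result:
dept        | SUM(salary)
------------+------------
Engineering | 156086     
Finance     | 249864     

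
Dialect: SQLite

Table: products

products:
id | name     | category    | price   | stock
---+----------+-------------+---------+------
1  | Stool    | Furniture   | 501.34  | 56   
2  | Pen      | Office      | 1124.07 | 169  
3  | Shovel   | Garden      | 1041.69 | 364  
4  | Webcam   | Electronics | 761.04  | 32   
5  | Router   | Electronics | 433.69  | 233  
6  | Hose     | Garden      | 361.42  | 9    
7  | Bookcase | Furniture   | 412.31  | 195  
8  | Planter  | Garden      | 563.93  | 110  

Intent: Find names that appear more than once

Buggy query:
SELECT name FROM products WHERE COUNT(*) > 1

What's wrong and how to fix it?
Bug: COUNT(*) is an aggregate and cannot be used in WHERE

Fix: GROUP BY name, then filter groups with HAVING COUNT(*) > 1

Corrected query:
SELECT name FROM products GROUP BY name HAVING COUNT(*) > 1

Result:
(no rows)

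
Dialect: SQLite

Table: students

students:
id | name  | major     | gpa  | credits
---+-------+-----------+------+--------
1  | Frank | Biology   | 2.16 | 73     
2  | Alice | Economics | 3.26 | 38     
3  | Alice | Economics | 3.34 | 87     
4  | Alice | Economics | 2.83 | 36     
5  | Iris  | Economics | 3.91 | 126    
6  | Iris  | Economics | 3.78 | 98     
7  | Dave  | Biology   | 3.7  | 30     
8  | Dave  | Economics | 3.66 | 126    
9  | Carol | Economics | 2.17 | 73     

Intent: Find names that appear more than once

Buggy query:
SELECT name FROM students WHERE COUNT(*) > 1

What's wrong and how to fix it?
Bug: WHERE can't reference COUNT(*); aggregates are computed after WHERE

Fix: GROUP BY name, then filter groups with HAVING COUNT(*) > 1

Corrected query:
SELECT name FROM students GROUP BY name HAVING COUNT(*) > 1

Result:
name 
-----
Alice
Dave 
Iris 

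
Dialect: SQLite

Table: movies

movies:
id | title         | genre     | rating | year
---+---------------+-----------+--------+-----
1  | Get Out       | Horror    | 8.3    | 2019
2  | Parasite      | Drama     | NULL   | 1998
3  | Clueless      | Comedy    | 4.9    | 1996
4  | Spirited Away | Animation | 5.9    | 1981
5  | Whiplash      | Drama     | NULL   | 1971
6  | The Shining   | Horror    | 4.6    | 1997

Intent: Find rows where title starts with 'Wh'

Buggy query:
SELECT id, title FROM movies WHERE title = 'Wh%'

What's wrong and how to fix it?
Bug: Wildcards only work with LIKE; '=' treats '%' as a literal character

Fix: Use LIKE for wildcard pattern matching

Corrected query:
SELECT id, title FROM movies WHERE title LIKE 'Wh%'

Result:
id | title   
---+---------
5  | Whiplash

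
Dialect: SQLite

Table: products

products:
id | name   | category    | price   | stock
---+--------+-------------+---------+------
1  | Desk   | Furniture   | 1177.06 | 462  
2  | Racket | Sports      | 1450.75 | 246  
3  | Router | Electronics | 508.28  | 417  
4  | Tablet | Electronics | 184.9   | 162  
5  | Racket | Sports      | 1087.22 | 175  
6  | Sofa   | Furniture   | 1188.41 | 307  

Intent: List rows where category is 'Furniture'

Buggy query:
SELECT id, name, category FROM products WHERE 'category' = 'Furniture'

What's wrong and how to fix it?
Bug: 'category' in single quotes is a string literal, not the column; the comparison is literal-vs-literal and never true

Fix: Remove the quotes around the column name (or use double quotes for an identifier)

Corrected query:
SELECT id, name, category FROM products WHERE category = 'Furniture'

Result:
id | name | category 
---+------+----------
1  | Desk | Furniture
6  | Sofa | Furniture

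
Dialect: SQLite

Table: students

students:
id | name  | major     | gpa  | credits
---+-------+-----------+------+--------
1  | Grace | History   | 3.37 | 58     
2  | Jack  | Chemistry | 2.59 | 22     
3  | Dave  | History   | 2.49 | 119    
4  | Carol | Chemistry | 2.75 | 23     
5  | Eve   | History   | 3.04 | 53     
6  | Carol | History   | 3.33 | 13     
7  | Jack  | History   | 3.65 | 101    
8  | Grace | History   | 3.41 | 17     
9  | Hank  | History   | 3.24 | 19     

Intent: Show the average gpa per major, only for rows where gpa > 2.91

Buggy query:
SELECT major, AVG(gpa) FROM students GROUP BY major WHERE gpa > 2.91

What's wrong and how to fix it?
Bug: WHERE cannot follow GROUP BY

Fix: Move the WHERE clause before GROUP BY

Corrected query:
SELECT major, AVG(gpa) FROM students WHERE gpa > 2.91 GROUP BY major

Result:
major   | AVG(gpa)
--------+---------
History | 3.34    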